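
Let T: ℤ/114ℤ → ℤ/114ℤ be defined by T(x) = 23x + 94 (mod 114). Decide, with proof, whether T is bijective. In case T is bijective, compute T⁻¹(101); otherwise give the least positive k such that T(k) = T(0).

If T(s) = T(t), then 23s ≡ 23t (mod 114). Because gcd(23, 114) = 1, we may cancel 23 to get s ≡ t (mod 114).
We now compute 23⁻¹ mod 114 explicitly. Euclid's algorithm: 114 = 4·23 + 22, 23 = 1·22 + 1; back-substituting gives 1 = 5·23 − 1·114, so 23⁻¹ ≡ 5 (mod 114).
Then y ↦ 5(y − 94) is a two-sided inverse to T, so every y ∈ ℤ/114ℤ has a preimage.
So T is bijective.
Since T is bijective, we find T⁻¹(101): we need 23x ≡ 101 − 94 ≡ 7 (mod 114). Using 23⁻¹ = 5: x ≡ 5·7 = 35, so x = 35.
Check: T(35) = 23·35 + 94 = 899 = 7·114 + 101 ≡ 101 (mod 114).

35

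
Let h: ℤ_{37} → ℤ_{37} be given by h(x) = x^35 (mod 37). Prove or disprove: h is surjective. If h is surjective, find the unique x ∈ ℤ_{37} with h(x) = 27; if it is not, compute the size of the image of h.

11

Since 37 is prime, the nonzero elements of ℤ_{37} form a cyclic group of order 36.
As gcd(35, 36) = 1, raising to the 35th power is a bijection on this group: if s^35 ≡ t^35 then (st^{−1})^35 = 1, and the only element of order dividing gcd(35, 36) = 1 is 1, so s = t.
With h(0) = 0 this makes h injective on all of ℤ_{37}, hence bijective (finite equal-size domain and codomain). In particular h is surjective.
Since h is surjective, we find the preimage of 27. The inverse of x ↦ x^35 on (ℤ_{37})^× is x ↦ x^35, because 35·35 = 1225 = 34·36 + 1 ≡ 1 (mod 36) and x^{36} = 1 for x ≠ 0 (Fermat). So h⁻¹(27) = 27^35 mod 37.
Repeated squaring mod 37: 27^1 ≡ 27, 27^2 ≡ 27² = 729 ≡ 26, 27^4 ≡ 26² = 676 ≡ 10, 27^8 ≡ 10² = 100 ≡ 26, 27^16 ≡ 26² = 676 ≡ 10, 27^32 ≡ 10² = 100 ≡ 26. Since 35 = 32 + 2 + 1, 27^35 ≡ 26·26·27: 26·26 = 676 ≡ 10, then 10·27 = 270 ≡ 11. So 27^35 ≡ 11 (mod 37).
Hence h⁻¹(27) = 11.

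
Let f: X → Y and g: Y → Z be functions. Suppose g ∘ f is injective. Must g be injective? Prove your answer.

not injective

No. Take X = {1, 2}, Y = {1, 2, 3, 4, 5}, Z = {1, 2, 3, 4, 5}, f(a) = a for each a ∈ X, and g(b) = 4 if b ∈ {4, 5} else g(b) = b.
Then g ∘ f = f is injective (X ⊂ Y and f is the inclusion), but g(4) = g(5) = 4 with 4 ≠ 5, so g is not injective.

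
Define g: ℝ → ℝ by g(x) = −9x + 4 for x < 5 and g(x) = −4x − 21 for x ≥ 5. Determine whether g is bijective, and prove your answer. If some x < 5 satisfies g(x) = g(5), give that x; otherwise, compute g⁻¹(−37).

Both pieces are strictly decreasing (slopes −9 and −4), so each is injective on its own interval.
The left piece maps (−∞, 5) onto (−41, ∞); the right piece maps [5, ∞) onto (−∞, −41].
Since −41 = −41, the images partition ℝ: g is injective and surjective, hence bijective.
Because the two images are disjoint, no x < 5 has g(x) = g(5), so we compute g⁻¹(−37): −37 lies in (−41, ∞), so solve −9x + 4 = −37: x = (−37 − 4)/(−9) = 41/9.

41/9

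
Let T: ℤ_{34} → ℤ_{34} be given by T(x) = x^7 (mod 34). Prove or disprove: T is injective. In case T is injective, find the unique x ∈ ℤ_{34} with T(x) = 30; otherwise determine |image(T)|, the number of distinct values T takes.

Computing x^7 mod 34 for each x (by repeated squaring, reducing mod 34 at every step), the values T(0), T(1), …, T(33) are: 0, 1, 26, 11, 30, 27, 14, 29, 32, 19, 22, 3, 24, 21, 6, 25, 16, 17, 18, 9, 28, 13, 10, 31, 12, 15, 2, 5, 20, 7, 4, 23, 8, 33.
Every element of ℤ_{34} appears exactly once in this list, so T is a bijection, and in particular injective.
Since T is injective, we read off the preimage of 30 from the same table: T(4) = 30, so T⁻¹(30) = 4.

4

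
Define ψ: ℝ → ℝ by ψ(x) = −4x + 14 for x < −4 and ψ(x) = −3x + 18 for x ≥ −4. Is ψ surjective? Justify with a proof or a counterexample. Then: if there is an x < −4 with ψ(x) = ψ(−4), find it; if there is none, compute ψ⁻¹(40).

-13/2

Both pieces are strictly decreasing (slopes −4 and −3), so each is injective on its own interval.
The left piece maps (−∞, −4) onto (30, ∞); the right piece maps [−4, ∞) onto (−∞, 30].
These images together cover ℝ, so ψ is surjective.
Because the two images are disjoint, no x < −4 has ψ(x) = ψ(−4), so we compute ψ⁻¹(40): 40 lies in (30, ∞), so solve −4x + 14 = 40: x = (40 − 14)/(−4) = −13/2.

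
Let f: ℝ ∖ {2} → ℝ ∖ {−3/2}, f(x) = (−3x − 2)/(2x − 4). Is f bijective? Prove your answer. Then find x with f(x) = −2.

10

Suppose f(a) = f(b). Cross-multiplying: (−3a − 2)(2b − 4) = (−3b − 2)(2a − 4).
Expanding both sides and cancelling the symmetric terms leaves 16·(a − b) = 0. Since 16 ≠ 0, a = b. So f is injective.
For any y ≠ −3/2, solving y(2x − 4) = −3x − 2 for x gives a well-defined x ≠ 2. So f is surjective.
Thus f is bijective.
Solving f(x) = −2: cross-multiplying gives −3x − 2 = −2(2x − 4), which rearranges to 1x = 10, so x = 10.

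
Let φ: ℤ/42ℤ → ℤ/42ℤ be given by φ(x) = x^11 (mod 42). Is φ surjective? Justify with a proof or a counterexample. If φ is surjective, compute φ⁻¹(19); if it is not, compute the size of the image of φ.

31

Computing x^11 mod 42 for each x (by repeated squaring, reducing mod 42 at every step), the values φ(0), φ(1), …, φ(41) are: 0, 1, 32, 33, 16, 17, 6, 7, 8, 39, 40, 23, 24, 13, 14, 15, 4, 5, 30, 31, 20, 21, 22, 11, 12, 37, 38, 27, 28, 29, 18, 19, 2, 3, 34, 35, 36, 25, 26, 9, 10, 41.
Every element of ℤ/42ℤ appears exactly once in this list, so φ is a bijection, and in particular surjective.
Since φ is surjective, we read off the preimage of 19 from the same table: φ(31) = 19, so φ⁻¹(19) = 31.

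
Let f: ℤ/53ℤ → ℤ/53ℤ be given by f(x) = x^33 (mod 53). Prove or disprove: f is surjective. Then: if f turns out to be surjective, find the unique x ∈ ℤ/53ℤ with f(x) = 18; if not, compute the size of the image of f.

Since 53 is prime, the nonzero elements of ℤ/53ℤ form a cyclic group of order 52.
As gcd(33, 52) = 1, raising to the 33rd power is a bijection on this group: if a^33 ≡ b^33 then (ab^{−1})^33 = 1, and the only element of order dividing gcd(33, 52) = 1 is 1, so a = b.
With f(0) = 0 this makes f injective on all of ℤ/53ℤ, hence bijective (finite equal-size domain and codomain). In particular f is surjective.
Since f is surjective, we find the preimage of 18. The inverse of x ↦ x^33 on (ℤ/53ℤ)^× is x ↦ x^41, because 33·41 = 1353 = 26·52 + 1 ≡ 1 (mod 52) and x^{52} = 1 for x ≠ 0 (Fermat). So f⁻¹(18) = 18^41 mod 53.
Repeated squaring mod 53: 18^1 ≡ 18, 18^2 ≡ 18² = 324 ≡ 6, 18^4 ≡ 6² = 36, 18^8 ≡ 36² = 1296 ≡ 24, 18^16 ≡ 24² = 576 ≡ 46, 18^32 ≡ 46² = 2116 ≡ 49. Since 41 = 32 + 8 + 1, 18^41 ≡ 49·24·18: 49·24 = 1176 ≡ 10, then 10·18 = 180 ≡ 21. So 18^41 ≡ 21 (mod 53).
Hence f⁻¹(18) = 21.

21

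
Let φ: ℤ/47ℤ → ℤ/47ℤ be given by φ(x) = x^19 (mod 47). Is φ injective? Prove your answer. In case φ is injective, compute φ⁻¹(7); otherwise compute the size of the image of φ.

Since 47 is prime, the nonzero elements of ℤ/47ℤ form a cyclic group of order 46.
As gcd(19, 46) = 1, raising to the 19th power is a bijection on this group: if x_1^19 ≡ x_2^19 then (x_1x_2^{−1})^19 = 1, and the only element of order dividing gcd(19, 46) = 1 is 1, so x_1 = x_2.
With φ(0) = 0 this makes φ injective on all of ℤ/47ℤ, hence bijective (finite equal-size domain and codomain). In particular φ is injective.
Since φ is injective, we find the preimage of 7. The inverse of x ↦ x^19 on (ℤ/47ℤ)^× is x ↦ x^17, because 19·17 = 323 = 7·46 + 1 ≡ 1 (mod 46) and x^{46} = 1 for x ≠ 0 (Fermat). So φ⁻¹(7) = 7^17 mod 47.
Repeated squaring mod 47: 7^1 ≡ 7, 7^2 ≡ 7² = 49 ≡ 2, 7^4 ≡ 2² = 4, 7^8 ≡ 4² = 16, 7^16 ≡ 16² = 256 ≡ 21. Since 17 = 16 + 1, 7^17 ≡ 21·7: 21·7 = 147 ≡ 6. So 7^17 ≡ 6 (mod 47).
Hence φ⁻¹(7) = 6.

6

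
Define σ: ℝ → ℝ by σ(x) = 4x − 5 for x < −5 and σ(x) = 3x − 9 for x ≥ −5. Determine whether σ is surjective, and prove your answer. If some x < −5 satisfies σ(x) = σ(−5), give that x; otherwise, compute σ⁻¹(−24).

Both pieces are strictly increasing (slopes 4 and 3), so each is injective on its own interval.
The left piece maps (−∞, −5) onto (−∞, −25); the right piece maps [−5, ∞) onto [−24, ∞).
The union (−∞, −25) ∪ [−24, ∞) omits the interval between −25 and −24; in particular −25 has no preimage. So σ is not surjective.
Because the two images are disjoint, no x < −5 has σ(x) = σ(−5), so we compute σ⁻¹(−24): −24 lies in [−24, ∞), so solve 3x − 9 = −24: x = (−24 + 9)/3 = −5.

-5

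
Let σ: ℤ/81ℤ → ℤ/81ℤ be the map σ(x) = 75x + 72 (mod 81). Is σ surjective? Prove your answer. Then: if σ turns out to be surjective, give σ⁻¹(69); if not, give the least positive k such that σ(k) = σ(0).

Since gcd(75, 81) = 3, we have 75x ≡ 0 (mod 3) for all x, so σ(x) ≡ 0 (mod 3).
But 1 ≢ 0 (mod 3), so 1 ∈ ℤ/81ℤ has no preimage. So σ is not surjective.
Since σ is not surjective, we find the least positive k with σ(k) = σ(0): this means 75k ≡ 0 (mod 81), i.e. 81 ∣ 75k. Since gcd(75, 81) = 3, dividing through by 3 this holds exactly when 27 ∣ 25k, and as gcd(25, 27) = 1, exactly when 27 ∣ k.
The smallest positive such k is 27.

27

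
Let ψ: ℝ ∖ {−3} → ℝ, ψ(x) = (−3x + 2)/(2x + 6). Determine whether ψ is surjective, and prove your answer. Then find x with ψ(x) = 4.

If ψ(x) = −3/2, cross-multiplying gives 2(−3x + 2) = −3(2x + 6), which simplifies to 4 = −18 — false.  So −3/2 has no preimage and ψ is not surjective.
Solving ψ(x) = 4: cross-multiplying gives −3x + 2 = 4(2x + 6), which rearranges to −11x = 22, so x = −2.

-2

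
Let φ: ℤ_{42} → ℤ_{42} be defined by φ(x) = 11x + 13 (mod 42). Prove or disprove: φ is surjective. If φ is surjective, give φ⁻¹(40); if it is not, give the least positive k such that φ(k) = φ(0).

33

Since gcd(11, 42) = 1, 11 is invertible modulo 42. Euclid's algorithm: 42 = 3·11 + 9, 11 = 1·9 + 2, 9 = 4·2 + 1; back-substituting gives 1 = 23·11 − 6·42, so 11⁻¹ ≡ 23 (mod 42).
For any y ∈ ℤ_{42}, x = 23(y − 13) mod 42 satisfies φ(x) = 11·23(y − 13) + 13 ≡ y (since 11·23 ≡ 1 mod 42). So every y has a preimage.
Thus φ is surjective.
Since φ is surjective, we find φ⁻¹(40): we need 11x ≡ 40 − 13 ≡ 27 (mod 42). Using 11⁻¹ = 23: x ≡ 23·27 = 621 = 14·42 + 33, so x = 33.
Check: φ(33) = 11·33 + 13 = 376 = 8·42 + 40 ≡ 40 (mod 42).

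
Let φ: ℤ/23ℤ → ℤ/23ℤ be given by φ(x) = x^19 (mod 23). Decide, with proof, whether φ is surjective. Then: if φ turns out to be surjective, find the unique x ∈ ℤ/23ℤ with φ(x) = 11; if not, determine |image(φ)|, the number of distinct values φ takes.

7

Since 23 is prime, the nonzero elements of ℤ/23ℤ form a cyclic group of order 22.
As gcd(19, 22) = 1, raising to the 19th power is a bijection on this group: if x_1^19 ≡ x_2^19 then (x_1x_2^{−1})^19 = 1, and the only element of order dividing gcd(19, 22) = 1 is 1, so x_1 = x_2.
With φ(0) = 0 this makes φ injective on all of ℤ/23ℤ, hence bijective (finite equal-size domain and codomain). In particular φ is surjective.
Since φ is surjective, we find the preimage of 11. The inverse of x ↦ x^19 on (ℤ/23ℤ)^× is x ↦ x^7, because 19·7 = 133 = 6·22 + 1 ≡ 1 (mod 22) and x^{22} = 1 for x ≠ 0 (Fermat). So φ⁻¹(11) = 11^7 mod 23.
Repeated squaring mod 23: 11^1 ≡ 11, 11^2 ≡ 11² = 121 ≡ 6, 11^4 ≡ 6² = 36 ≡ 13. Since 7 = 4 + 2 + 1, 11^7 ≡ 13·6·11: 13·6 = 78 ≡ 9, then 9·11 = 99 ≡ 7. So 11^7 ≡ 7 (mod 23).
Hence φ⁻¹(11) = 7.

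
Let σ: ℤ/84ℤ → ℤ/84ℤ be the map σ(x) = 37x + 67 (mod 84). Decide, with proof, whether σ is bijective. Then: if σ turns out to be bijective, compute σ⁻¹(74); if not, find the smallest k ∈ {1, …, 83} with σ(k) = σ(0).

7

If σ(u) = σ(v), then 37u ≡ 37v (mod 84). Because gcd(37, 84) = 1, we may cancel 37 to get u ≡ v (mod 84).
We now compute 37⁻¹ mod 84 explicitly. Euclid's algorithm: 84 = 2·37 + 10, 37 = 3·10 + 7, 10 = 1·7 + 3, 7 = 2·3 + 1; back-substituting gives 1 = 25·37 − 11·84, so 37⁻¹ ≡ 25 (mod 84).
Then y ↦ 25(y − 67) is a two-sided inverse to σ, so every y ∈ ℤ/84ℤ has a preimage.
Therefore σ is bijective.
Since σ is bijective, we find σ⁻¹(74): we need 37x ≡ 74 − 67 ≡ 7 (mod 84). Using 37⁻¹ = 25: x ≡ 25·7 = 175 = 2·84 + 7, so x = 7.
Check: σ(7) = 37·7 + 67 = 326 = 3·84 + 74 ≡ 74 (mod 84).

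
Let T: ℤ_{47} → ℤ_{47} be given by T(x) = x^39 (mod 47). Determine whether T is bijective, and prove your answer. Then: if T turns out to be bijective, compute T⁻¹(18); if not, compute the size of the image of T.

Since 47 is prime, the nonzero elements of ℤ_{47} form a cyclic group of order 46.
As gcd(39, 46) = 1, raising to the 39th power is a bijection on this group: if a^39 ≡ b^39 then (ab^{−1})^39 = 1, and the only element of order dividing gcd(39, 46) = 1 is 1, so a = b.
With T(0) = 0 this makes T injective on all of ℤ_{47}, hence bijective (finite equal-size domain and codomain). In particular T is bijective.
Since T is bijective, we find the preimage of 18. The inverse of x ↦ x^39 on (ℤ_{47})^× is x ↦ x^13, because 39·13 = 507 = 11·46 + 1 ≡ 1 (mod 46) and x^{46} = 1 for x ≠ 0 (Fermat). So T⁻¹(18) = 18^13 mod 47.
Repeated squaring mod 47: 18^1 ≡ 18, 18^2 ≡ 18² = 324 ≡ 42, 18^4 ≡ 42² = 1764 ≡ 25, 18^8 ≡ 25² = 625 ≡ 14. Since 13 = 8 + 4 + 1, 18^13 ≡ 14·25·18: 14·25 = 350 ≡ 21, then 21·18 = 378 ≡ 2. So 18^13 ≡ 2 (mod 47).
Hence T⁻¹(18) = 2.

2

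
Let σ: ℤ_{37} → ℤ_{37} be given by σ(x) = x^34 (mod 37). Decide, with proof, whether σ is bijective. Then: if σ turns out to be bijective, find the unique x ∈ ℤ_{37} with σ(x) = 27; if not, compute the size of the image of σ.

19

σ(18): Repeated squaring mod 37: 18^1 ≡ 18, 18^2 ≡ 18² = 324 ≡ 28, 18^4 ≡ 28² = 784 ≡ 7, 18^8 ≡ 7² = 49 ≡ 12, 18^16 ≡ 12² = 144 ≡ 33, 18^32 ≡ 33² = 1089 ≡ 16. Since 34 = 32 + 2, 18^34 ≡ 16·28: 16·28 = 448 ≡ 4. So 18^34 ≡ 4 (mod 37).
σ(19): Repeated squaring mod 37: 19^1 ≡ 19, 19^2 ≡ 19² = 361 ≡ 28, 19^4 ≡ 28² = 784 ≡ 7, 19^8 ≡ 7² = 49 ≡ 12, 19^16 ≡ 12² = 144 ≡ 33, 19^32 ≡ 33² = 1089 ≡ 16. Since 34 = 32 + 2, 19^34 ≡ 16·28: 16·28 = 448 ≡ 4. So 19^34 ≡ 4 (mod 37).
So σ(18) = σ(19) = 4 while 18 ≠ 19, hence σ is not injective, hence not bijective.
Since σ is not bijective, we determine |image(σ)|. Computing x^34 mod 37 for each x (by repeated squaring, reducing mod 37 at every step), the values σ(0), σ(1), …, σ(36) are: 0, 1, 28, 33, 7, 3, 36, 34, 11, 16, 10, 26, 9, 30, 27, 25, 12, 21, 4, 4, 21, 12, 25, 27, 30, 9, 26, 10, 16, 11, 34, 36, 3, 7, 33, 28, 1.
The distinct values are {0, 1, 3, 4, 7, 9, 10, 11, 12, 16, 21, 25, 26, 27, 28, 30, 33, 34, 36}; there are 19 of them.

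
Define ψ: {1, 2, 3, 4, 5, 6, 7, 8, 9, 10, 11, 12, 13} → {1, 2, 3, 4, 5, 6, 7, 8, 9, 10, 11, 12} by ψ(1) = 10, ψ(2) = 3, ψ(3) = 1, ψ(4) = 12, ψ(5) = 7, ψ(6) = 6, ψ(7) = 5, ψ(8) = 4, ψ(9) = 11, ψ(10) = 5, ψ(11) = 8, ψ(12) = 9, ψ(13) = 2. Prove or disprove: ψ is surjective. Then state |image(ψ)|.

Every element of the codomain has a preimage: 1 = ψ(3), 2 = ψ(13), 3 = ψ(2), 4 = ψ(8), 5 = ψ(7), 6 = ψ(6), 7 = ψ(5), 8 = ψ(11), 9 = ψ(12), 10 = ψ(1), 11 = ψ(9), 12 = ψ(4).
Hence ψ is surjective.
The image of ψ is {1, 2, 3, 4, 5, 6, 7, 8, 9, 10, 11, 12}, which has 12 elements.

12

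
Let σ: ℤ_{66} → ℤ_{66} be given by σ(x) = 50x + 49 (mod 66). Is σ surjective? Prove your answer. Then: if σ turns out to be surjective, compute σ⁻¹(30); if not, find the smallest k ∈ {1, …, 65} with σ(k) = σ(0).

Since gcd(50, 66) = 2, we have 50x ≡ 0 (mod 2) for all x, so σ(x) ≡ 1 (mod 2).
But 0 ≢ 1 (mod 2), so 0 ∈ ℤ_{66} has no preimage. Thus σ is not surjective.
Since σ is not surjective, we find the least positive k with σ(k) = σ(0): this means 50k ≡ 0 (mod 66), i.e. 66 ∣ 50k. Since gcd(50, 66) = 2, dividing through by 2 this holds exactly when 33 ∣ 25k, and as gcd(25, 33) = 1, exactly when 33 ∣ k.
The smallest positive such k is 33.

33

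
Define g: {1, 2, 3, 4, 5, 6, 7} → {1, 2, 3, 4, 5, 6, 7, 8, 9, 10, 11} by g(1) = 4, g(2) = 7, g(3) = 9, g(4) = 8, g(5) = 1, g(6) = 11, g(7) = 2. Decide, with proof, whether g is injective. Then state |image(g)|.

7

The values g(1), …, g(7) are 4, 7, 9, 8, 1, 11, 2 — all distinct.
So g(u) = g(v) only when u = v, and g is injective.
The image of g is {1, 2, 4, 7, 8, 9, 11}, which has 7 elements.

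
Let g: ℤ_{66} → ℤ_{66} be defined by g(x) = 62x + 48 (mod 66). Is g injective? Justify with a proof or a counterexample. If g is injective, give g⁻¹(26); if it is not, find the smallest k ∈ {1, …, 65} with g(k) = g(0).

33

We have gcd(62, 66) = 2 > 1. Taking a = 0 and b = 33: g(0) = 48 and g(33) = 62·33 + 48 = 2094 ≡ 48 (mod 66).
So g(0) = g(33) while 0 ≠ 33, therefore g is not injective.
Since g is not injective, we find the least positive k with g(k) = g(0): this means 62k ≡ 0 (mod 66), i.e. 66 ∣ 62k. Since gcd(62, 66) = 2, dividing through by 2 this holds exactly when 33 ∣ 31k, and as gcd(31, 33) = 1, exactly when 33 ∣ k.
The smallest positive such k is 33.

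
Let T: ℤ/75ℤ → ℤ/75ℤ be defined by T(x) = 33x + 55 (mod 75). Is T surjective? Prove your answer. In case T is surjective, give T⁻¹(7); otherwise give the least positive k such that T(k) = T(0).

25

Recall: surjectivity means every element of the codomain has a preimage under T.
Since gcd(33, 75) = 3, we have 33x ≡ 0 (mod 3) for all x, so T(x) ≡ 1 (mod 3).
But 0 ≢ 1 (mod 3), so 0 ∈ ℤ/75ℤ has no preimage. Hence T is not surjective.
Since T is not surjective, we find the least positive k with T(k) = T(0): this means 33k ≡ 0 (mod 75), i.e. 75 ∣ 33k. Since gcd(33, 75) = 3, dividing through by 3 this holds exactly when 25 ∣ 11k, and as gcd(11, 25) = 1, exactly when 25 ∣ k.
The smallest positive such k is 25.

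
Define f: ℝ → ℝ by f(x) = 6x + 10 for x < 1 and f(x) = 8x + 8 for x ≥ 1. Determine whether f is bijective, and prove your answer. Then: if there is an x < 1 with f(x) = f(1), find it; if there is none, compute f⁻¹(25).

Both pieces are strictly increasing (slopes 6 and 8), so each is injective on its own interval.
The left piece maps (−∞, 1) onto (−∞, 16); the right piece maps [1, ∞) onto [16, ∞).
Since 16 = 16, the images partition ℝ: f is injective and surjective, hence bijective.
Because the two images are disjoint, no x < 1 has f(x) = f(1), so we compute f⁻¹(25): 25 lies in [16, ∞), so solve 8x + 8 = 25: x = (25 − 8)/8 = 17/8.

17/8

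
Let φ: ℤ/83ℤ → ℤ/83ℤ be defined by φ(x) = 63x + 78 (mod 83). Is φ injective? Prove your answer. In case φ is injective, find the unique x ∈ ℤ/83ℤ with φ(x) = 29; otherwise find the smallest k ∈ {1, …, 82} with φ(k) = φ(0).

73

Recall: φ is injective if φ(s) = φ(t) implies s = t.
Suppose φ(s) = φ(t) in ℤ/83ℤ. Then 63s + 78 ≡ 63t + 78 (mod 83), therefore 63(s − t) ≡ 0 (mod 83).
Since gcd(63, 83) = 1, 63 is invertible modulo 83, so s − t ≡ 0 (mod 83), i.e. s = t.
Hence φ is injective.
We now compute 63⁻¹ mod 83 explicitly. Euclid's algorithm: 83 = 1·63 + 20, 63 = 3·20 + 3, 20 = 6·3 + 2, 3 = 1·2 + 1; back-substituting gives 1 = 29·63 − 22·83, so 63⁻¹ ≡ 29 (mod 83).
Since φ is injective, we compute φ⁻¹(29): solve 63x + 78 ≡ 29 (mod 83), i.e. 63x ≡ 34 (mod 83).
Multiplying by 63⁻¹ = 29 gives x ≡ 29·34 = 986 = 11·83 + 73 ≡ 73 (mod 83).
Check: φ(73) = 63·73 + 78 = 4677 = 56·83 + 29 ≡ 29 (mod 83).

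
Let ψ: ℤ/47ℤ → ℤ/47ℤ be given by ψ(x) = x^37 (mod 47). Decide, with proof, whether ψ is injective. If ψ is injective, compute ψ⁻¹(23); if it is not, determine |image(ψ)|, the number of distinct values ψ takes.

Since 47 is prime, the nonzero elements of ℤ/47ℤ form a cyclic group of order 46.
As gcd(37, 46) = 1, raising to the 37th power is a bijection on this group: if s^37 ≡ t^37 then (st^{−1})^37 = 1, and the only element of order dividing gcd(37, 46) = 1 is 1, so s = t.
With ψ(0) = 0 this makes ψ injective on all of ℤ/47ℤ, hence bijective (finite equal-size domain and codomain). In particular ψ is injective.
Since ψ is injective, we find the preimage of 23. The inverse of x ↦ x^37 on (ℤ/47ℤ)^× is x ↦ x^5, because 37·5 = 185 = 4·46 + 1 ≡ 1 (mod 46) and x^{46} = 1 for x ≠ 0 (Fermat). So ψ⁻¹(23) = 23^5 mod 47.
Repeated squaring mod 47: 23^1 ≡ 23, 23^2 ≡ 23² = 529 ≡ 12, 23^4 ≡ 12² = 144 ≡ 3. Since 5 = 4 + 1, 23^5 ≡ 3·23: 3·23 = 69 ≡ 22. So 23^5 ≡ 22 (mod 47).
Hence ψ⁻¹(23) = 22.

22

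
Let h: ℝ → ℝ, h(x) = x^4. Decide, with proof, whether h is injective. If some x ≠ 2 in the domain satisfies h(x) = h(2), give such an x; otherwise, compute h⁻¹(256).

h(2) = 16 = (−2)^4 = h(−2) (since 4 is even), with 2 ≠ −2. So h is not injective.
For the follow-up, such an x exists: taking x = −2 ∈ ℝ gives h(−2) = 16 = h(2) with −2 ≠ 2.

-2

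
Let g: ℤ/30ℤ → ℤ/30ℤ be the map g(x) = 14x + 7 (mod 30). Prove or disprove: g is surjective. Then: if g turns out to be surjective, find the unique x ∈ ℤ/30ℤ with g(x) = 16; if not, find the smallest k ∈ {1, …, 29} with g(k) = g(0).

15

Recall: surjectivity means every element of the codomain has a preimage under g.
Since gcd(14, 30) = 2, we have 14x ≡ 0 (mod 2) for all x, so g(x) ≡ 1 (mod 2).
But 0 ≢ 1 (mod 2), so 0 ∈ ℤ/30ℤ has no preimage. Hence g is not surjective.
Since g is not surjective, we find the least positive k with g(k) = g(0): this means 14k ≡ 0 (mod 30), i.e. 30 ∣ 14k. Since gcd(14, 30) = 2, dividing through by 2 this holds exactly when 15 ∣ 7k, and as gcd(7, 15) = 1, exactly when 15 ∣ k.
The smallest positive such k is 15.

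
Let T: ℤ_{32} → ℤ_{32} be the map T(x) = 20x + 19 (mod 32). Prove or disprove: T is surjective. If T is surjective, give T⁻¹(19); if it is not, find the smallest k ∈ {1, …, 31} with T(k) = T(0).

Since gcd(20, 32) = 4, we have 20x ≡ 0 (mod 4) for all x, so T(x) ≡ 3 (mod 4).
But 0 ≢ 3 (mod 4), so 0 ∈ ℤ_{32} has no preimage. So T is not surjective.
Since T is not surjective, we find the least positive k with T(k) = T(0): this means 20k ≡ 0 (mod 32), i.e. 32 ∣ 20k. Since gcd(20, 32) = 4, dividing through by 4 this holds exactly when 8 ∣ 5k, and as gcd(5, 8) = 1, exactly when 8 ∣ k.
The smallest positive such k is 8.

8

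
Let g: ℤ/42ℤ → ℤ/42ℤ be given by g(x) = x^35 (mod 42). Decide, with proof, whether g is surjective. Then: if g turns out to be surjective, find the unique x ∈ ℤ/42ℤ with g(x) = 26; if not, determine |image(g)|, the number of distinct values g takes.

38

Computing x^35 mod 42 for each x (by repeated squaring, reducing mod 42 at every step), the values g(0), g(1), …, g(41) are: 0, 1, 32, 33, 16, 17, 6, 7, 8, 39, 40, 23, 24, 13, 14, 15, 4, 5, 30, 31, 20, 21, 22, 11, 12, 37, 38, 27, 28, 29, 18, 19, 2, 3, 34, 35, 36, 25, 26, 9, 10, 41.
Every element of ℤ/42ℤ appears exactly once in this list, so g is a bijection, and in particular surjective.
Since g is surjective, we read off the preimage of 26 from the same table: g(38) = 26, so g⁻¹(26) = 38.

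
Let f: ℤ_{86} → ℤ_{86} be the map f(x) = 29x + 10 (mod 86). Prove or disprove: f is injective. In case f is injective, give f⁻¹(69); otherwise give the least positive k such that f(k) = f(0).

5

Suppose f(x_1) = f(x_2) in ℤ_{86}. Then 29x_1 + 10 ≡ 29x_2 + 10 (mod 86), thus 29(x_1 − x_2) ≡ 0 (mod 86).
Since gcd(29, 86) = 1, 29 is invertible modulo 86, so x_1 − x_2 ≡ 0 (mod 86), i.e. x_1 = x_2.
So f is injective.
We now compute 29⁻¹ mod 86 explicitly. Euclid's algorithm: 86 = 2·29 + 28, 29 = 1·28 + 1; back-substituting gives 1 = 3·29 − 1·86, so 29⁻¹ ≡ 3 (mod 86).
Since f is injective, we compute f⁻¹(69): solve 29x + 10 ≡ 69 (mod 86), i.e. 29x ≡ 59 (mod 86).
Multiplying by 29⁻¹ = 3 gives x ≡ 3·59 = 177 = 2·86 + 5 ≡ 5 (mod 86).
Check: f(5) = 29·5 + 10 = 155 = 1·86 + 69 ≡ 69 (mod 86).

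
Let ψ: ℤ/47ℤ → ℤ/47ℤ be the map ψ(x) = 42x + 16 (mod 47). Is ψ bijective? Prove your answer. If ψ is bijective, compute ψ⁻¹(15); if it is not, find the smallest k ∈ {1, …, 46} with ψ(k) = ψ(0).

If ψ(x_1) = ψ(x_2), then 42x_1 ≡ 42x_2 (mod 47). Because gcd(42, 47) = 1, we may cancel 42 to get x_1 ≡ x_2 (mod 47).
We now compute 42⁻¹ mod 47 explicitly. Euclid's algorithm: 47 = 1·42 + 5, 42 = 8·5 + 2, 5 = 2·2 + 1; back-substituting gives 1 = 28·42 − 25·47, so 42⁻¹ ≡ 28 (mod 47).
For any y ∈ ℤ/47ℤ, x = 28(y − 16) mod 47 satisfies ψ(x) = 42·28(y − 16) + 16 ≡ y (since 42·28 ≡ 1 mod 47). So every y has a preimage.
Hence ψ is bijective.
Since ψ is bijective, we compute ψ⁻¹(15): solve 42x + 16 ≡ 15 (mod 47), i.e. 42x ≡ 46 (mod 47).
Multiplying by 42⁻¹ = 28 gives x ≡ 28·46 = 1288 = 27·47 + 19 ≡ 19 (mod 47).
Check: ψ(19) = 42·19 + 16 = 814 = 17·47 + 15 ≡ 15 (mod 47).

19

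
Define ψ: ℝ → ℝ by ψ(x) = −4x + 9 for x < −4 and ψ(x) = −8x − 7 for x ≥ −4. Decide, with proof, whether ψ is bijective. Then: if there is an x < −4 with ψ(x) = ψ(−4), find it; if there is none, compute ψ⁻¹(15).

Both pieces are strictly decreasing (slopes −4 and −8), so each is injective on its own interval.
The left piece maps (−∞, −4) onto (25, ∞); the right piece maps [−4, ∞) onto (−∞, 25].
Since 25 = 25, the images partition ℝ: ψ is injective and surjective, hence bijective.
Because the two images are disjoint, no x < −4 has ψ(x) = ψ(−4), so we compute ψ⁻¹(15): 15 lies in (−∞, 25], so solve −8x − 7 = 15: x = (15 + 7)/(−8) = −11/4.

-11/4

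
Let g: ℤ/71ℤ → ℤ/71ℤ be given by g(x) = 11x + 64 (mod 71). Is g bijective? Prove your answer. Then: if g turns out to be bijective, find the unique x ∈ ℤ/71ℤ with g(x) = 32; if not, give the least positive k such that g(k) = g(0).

10

If g(s) = g(t), then 11s ≡ 11t (mod 71). Because gcd(11, 71) = 1, we may cancel 11 to get s ≡ t (mod 71).
We now compute 11⁻¹ mod 71 explicitly. Euclid's algorithm: 71 = 6·11 + 5, 11 = 2·5 + 1; back-substituting gives 1 = 13·11 − 2·71, so 11⁻¹ ≡ 13 (mod 71).
For any y ∈ ℤ/71ℤ, x = 13(y − 64) mod 71 satisfies g(x) = 11·13(y − 64) + 64 ≡ y (since 11·13 ≡ 1 mod 71). So every y has a preimage.
So g is bijective.
Since g is bijective, we compute g⁻¹(32): solve 11x + 64 ≡ 32 (mod 71), i.e. 11x ≡ 39 (mod 71).
Multiplying by 11⁻¹ = 13 gives x ≡ 13·39 = 507 = 7·71 + 10 ≡ 10 (mod 71).
Check: g(10) = 11·10 + 64 = 174 = 2·71 + 32 ≡ 32 (mod 71).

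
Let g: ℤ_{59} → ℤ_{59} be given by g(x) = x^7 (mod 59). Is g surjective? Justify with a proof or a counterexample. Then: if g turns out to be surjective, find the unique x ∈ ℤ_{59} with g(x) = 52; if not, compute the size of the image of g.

23

Since 59 is prime, the nonzero elements of ℤ_{59} form a cyclic group of order 58.
As gcd(7, 58) = 1, raising to the 7th power is a bijection on this group: if s^7 ≡ t^7 then (st^{−1})^7 = 1, and the only element of order dividing gcd(7, 58) = 1 is 1, so s = t.
With g(0) = 0 this makes g injective on all of ℤ_{59}, hence bijective (finite equal-size domain and codomain). In particular g is surjective.
Since g is surjective, we find the preimage of 52. The inverse of x ↦ x^7 on (ℤ_{59})^× is x ↦ x^25, because 7·25 = 175 = 3·58 + 1 ≡ 1 (mod 58) and x^{58} = 1 for x ≠ 0 (Fermat). So g⁻¹(52) = 52^25 mod 59.
Repeated squaring mod 59: 52^1 ≡ 52, 52^2 ≡ 52² = 2704 ≡ 49, 52^4 ≡ 49² = 2401 ≡ 41, 52^8 ≡ 41² = 1681 ≡ 29, 52^16 ≡ 29² = 841 ≡ 15. Since 25 = 16 + 8 + 1, 52^25 ≡ 15·29·52: 15·29 = 435 ≡ 22, then 22·52 = 1144 ≡ 23. So 52^25 ≡ 23 (mod 59).
Hence g⁻¹(52) = 23.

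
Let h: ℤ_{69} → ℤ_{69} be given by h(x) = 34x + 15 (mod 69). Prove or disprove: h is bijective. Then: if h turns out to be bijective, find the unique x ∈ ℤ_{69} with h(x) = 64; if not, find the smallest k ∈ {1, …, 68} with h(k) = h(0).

Recall that h is injective when h(x_1) = h(x_2) forces x_1 = x_2.
Suppose h(x_1) = h(x_2) in ℤ_{69}. Then 34x_1 + 15 ≡ 34x_2 + 15 (mod 69), hence 34(x_1 − x_2) ≡ 0 (mod 69).
Since gcd(34, 69) = 1, 34 is invertible modulo 69, thus x_1 − x_2 ≡ 0 (mod 69), i.e. x_1 = x_2.
We now compute 34⁻¹ mod 69 explicitly. Euclid's algorithm: 69 = 2·34 + 1; back-substituting gives 1 = 67·34 − 33·69, so 34⁻¹ ≡ 67 (mod 69).
Then y ↦ 67(y − 15) is a two-sided inverse to h, so every y ∈ ℤ_{69} has a preimage.
So h is bijective.
Since h is bijective, we compute h⁻¹(64): solve 34x + 15 ≡ 64 (mod 69), i.e. 34x ≡ 49 (mod 69).
Multiplying by 34⁻¹ = 67 gives x ≡ 67·49 = 3283 = 47·69 + 40 ≡ 40 (mod 69).
Check: h(40) = 34·40 + 15 = 1375 = 19·69 + 64 ≡ 64 (mod 69).

40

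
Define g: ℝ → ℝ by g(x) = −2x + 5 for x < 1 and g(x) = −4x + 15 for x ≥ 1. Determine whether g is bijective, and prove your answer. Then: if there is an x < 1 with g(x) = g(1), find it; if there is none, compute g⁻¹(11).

-3

Both pieces are strictly decreasing (slopes −2 and −4), so each is injective on its own interval.
The left piece maps (−∞, 1) onto (3, ∞); the right piece maps [1, ∞) onto (−∞, 11].
These images overlap. In particular g(1) = 11 (right piece), and solving −2x + 5 = 11 on the left piece gives x = −3 < 1.
So g(−3) = g(1) with −3 ≠ 1, and g is not injective, hence not bijective. This x = −3 is the requested value below 1.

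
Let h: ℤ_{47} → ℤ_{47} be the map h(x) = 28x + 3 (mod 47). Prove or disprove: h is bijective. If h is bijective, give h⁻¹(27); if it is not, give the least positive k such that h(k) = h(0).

Suppose h(u) = h(v) in ℤ_{47}. Then 28u + 3 ≡ 28v + 3 (mod 47), so 28(u − v) ≡ 0 (mod 47).
Since gcd(28, 47) = 1, 28 is invertible modulo 47, thus u − v ≡ 0 (mod 47), i.e. u = v.
We now compute 28⁻¹ mod 47 explicitly. Euclid's algorithm: 47 = 1·28 + 19, 28 = 1·19 + 9, 19 = 2·9 + 1; back-substituting gives 1 = 42·28 − 25·47, so 28⁻¹ ≡ 42 (mod 47).
Then y ↦ 42(y − 3) is a two-sided inverse to h, so every y ∈ ℤ_{47} has a preimage.
So h is bijective.
Since h is bijective, we compute h⁻¹(27): solve 28x + 3 ≡ 27 (mod 47), i.e. 28x ≡ 24 (mod 47).
Multiplying by 28⁻¹ = 42 gives x ≡ 42·24 = 1008 = 21·47 + 21 ≡ 21 (mod 47).
Check: h(21) = 28·21 + 3 = 591 = 12·47 + 27 ≡ 27 (mod 47).

21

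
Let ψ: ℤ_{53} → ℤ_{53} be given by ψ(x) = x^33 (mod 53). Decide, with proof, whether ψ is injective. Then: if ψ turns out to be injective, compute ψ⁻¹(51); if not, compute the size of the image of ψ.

Since 53 is prime, the nonzero elements of ℤ_{53} form a cyclic group of order 52.
As gcd(33, 52) = 1, raising to the 33rd power is a bijection on this group: if s^33 ≡ t^33 then (st^{−1})^33 = 1, and the only element of order dividing gcd(33, 52) = 1 is 1, so s = t.
With ψ(0) = 0 this makes ψ injective on all of ℤ_{53}, hence bijective (finite equal-size domain and codomain). In particular ψ is injective.
Since ψ is injective, we find the preimage of 51. The inverse of x ↦ x^33 on (ℤ_{53})^× is x ↦ x^41, because 33·41 = 1353 = 26·52 + 1 ≡ 1 (mod 52) and x^{52} = 1 for x ≠ 0 (Fermat). So ψ⁻¹(51) = 51^41 mod 53.
Repeated squaring mod 53: 51^1 ≡ 51, 51^2 ≡ 51² = 2601 ≡ 4, 51^4 ≡ 4² = 16, 51^8 ≡ 16² = 256 ≡ 44, 51^16 ≡ 44² = 1936 ≡ 28, 51^32 ≡ 28² = 784 ≡ 42. Since 41 = 32 + 8 + 1, 51^41 ≡ 42·44·51: 42·44 = 1848 ≡ 46, then 46·51 = 2346 ≡ 14. So 51^41 ≡ 14 (mod 53).
Hence ψ⁻¹(51) = 14.

14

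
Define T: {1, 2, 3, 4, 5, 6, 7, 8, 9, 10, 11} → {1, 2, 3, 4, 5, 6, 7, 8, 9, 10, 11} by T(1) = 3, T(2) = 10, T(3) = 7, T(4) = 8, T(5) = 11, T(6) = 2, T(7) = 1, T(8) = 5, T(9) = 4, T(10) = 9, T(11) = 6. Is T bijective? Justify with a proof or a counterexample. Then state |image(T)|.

The values 3, 10, 7, 8, 11, 2, 1, 5, 4, 9, 6 are a permutation of {1, 2, 3, 4, 5, 6, 7, 8, 9, 10, 11}: each element appears exactly once.
So T is injective and surjective, hence bijective.
The image of T is {1, 2, 3, 4, 5, 6, 7, 8, 9, 10, 11}, which has 11 elements.

11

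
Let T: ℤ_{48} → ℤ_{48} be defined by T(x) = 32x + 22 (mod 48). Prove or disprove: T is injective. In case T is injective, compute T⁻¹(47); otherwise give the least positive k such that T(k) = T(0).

We have gcd(32, 48) = 16 > 1. Taking x_1 = 0 and x_2 = 3: T(0) = 22 and T(3) = 32·3 + 22 = 118 ≡ 22 (mod 48).
So T(0) = T(3) while 0 ≠ 3, hence T is not injective.
Since T is not injective, we find the least positive k with T(k) = T(0): this means 32k ≡ 0 (mod 48), i.e. 48 ∣ 32k. Since gcd(32, 48) = 16, dividing through by 16 this holds exactly when 3 ∣ 2k, and as gcd(2, 3) = 1, exactly when 3 ∣ k.
The smallest positive such k is 3.

3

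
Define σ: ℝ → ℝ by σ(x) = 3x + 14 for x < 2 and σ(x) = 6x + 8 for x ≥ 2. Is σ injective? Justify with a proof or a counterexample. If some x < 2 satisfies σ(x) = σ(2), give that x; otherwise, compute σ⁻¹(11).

-1

Both pieces are strictly increasing (slopes 3 and 6), so each is injective on its own interval.
The left piece maps (−∞, 2) onto (−∞, 20); the right piece maps [2, ∞) onto [20, ∞).
These images are disjoint, so no value is attained by both pieces. Therefore σ is injective.
Because the two images are disjoint, no x < 2 has σ(x) = σ(2), so we compute σ⁻¹(11): 11 lies in (−∞, 20), so solve 3x + 14 = 11: x = (11 − 14)/3 = −1.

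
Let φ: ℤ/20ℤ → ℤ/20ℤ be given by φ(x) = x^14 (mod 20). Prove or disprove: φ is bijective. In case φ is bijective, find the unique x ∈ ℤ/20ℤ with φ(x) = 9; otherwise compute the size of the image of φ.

6

φ(4): Repeated squaring mod 20: 4^1 ≡ 4, 4^2 ≡ 4² = 16, 4^4 ≡ 16² = 256 ≡ 16, 4^8 ≡ 16² = 256 ≡ 16. Since 14 = 8 + 4 + 2, 4^14 ≡ 16·16·16: 16·16 = 256 ≡ 16, then 16·16 = 256 ≡ 16. So 4^14 ≡ 16 (mod 20).
φ(6): Repeated squaring mod 20: 6^1 ≡ 6, 6^2 ≡ 6² = 36 ≡ 16, 6^4 ≡ 16² = 256 ≡ 16, 6^8 ≡ 16² = 256 ≡ 16. Since 14 = 8 + 4 + 2, 6^14 ≡ 16·16·16: 16·16 = 256 ≡ 16, then 16·16 = 256 ≡ 16. So 6^14 ≡ 16 (mod 20).
So φ(4) = φ(6) = 16 while 4 ≠ 6, thus φ is not injective, hence not bijective.
Since φ is not bijective, we determine |image(φ)|. Computing x^14 mod 20 for each x (by repeated squaring, reducing mod 20 at every step), the values φ(0), φ(1), …, φ(19) are: 0, 1, 4, 9, 16, 5, 16, 9, 4, 1, 0, 1, 4, 9, 16, 5, 16, 9, 4, 1.
The distinct values are {0, 1, 4, 5, 9, 16}; there are 6 of them.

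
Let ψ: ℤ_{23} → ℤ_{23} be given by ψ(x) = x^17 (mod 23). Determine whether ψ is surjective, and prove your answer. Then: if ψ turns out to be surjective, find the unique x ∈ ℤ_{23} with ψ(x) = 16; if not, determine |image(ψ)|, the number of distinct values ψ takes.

Since 23 is prime, the nonzero elements of ℤ_{23} form a cyclic group of order 22.
As gcd(17, 22) = 1, raising to the 17th power is a bijection on this group: if u^17 ≡ v^17 then (uv^{−1})^17 = 1, and the only element of order dividing gcd(17, 22) = 1 is 1, so u = v.
With ψ(0) = 0 this makes ψ injective on all of ℤ_{23}, hence bijective (finite equal-size domain and codomain). In particular ψ is surjective.
Since ψ is surjective, we find the preimage of 16. The inverse of x ↦ x^17 on (ℤ_{23})^× is x ↦ x^13, because 17·13 = 221 = 10·22 + 1 ≡ 1 (mod 22) and x^{22} = 1 for x ≠ 0 (Fermat). So ψ⁻¹(16) = 16^13 mod 23.
Repeated squaring mod 23: 16^1 ≡ 16, 16^2 ≡ 16² = 256 ≡ 3, 16^4 ≡ 3² = 9, 16^8 ≡ 9² = 81 ≡ 12. Since 13 = 8 + 4 + 1, 16^13 ≡ 12·9·16: 12·9 = 108 ≡ 16, then 16·16 = 256 ≡ 3. So 16^13 ≡ 3 (mod 23).
Hence ψ⁻¹(16) = 3.

3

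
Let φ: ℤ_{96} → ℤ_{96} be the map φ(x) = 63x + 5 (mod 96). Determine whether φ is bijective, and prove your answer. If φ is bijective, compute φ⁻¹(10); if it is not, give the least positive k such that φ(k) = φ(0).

32

Recall: injectivity means: for all s, t in the domain, φ(s) = φ(t) implies s = t.
We have gcd(63, 96) = 3 > 1. Taking s = 0 and t = 32: φ(0) = 5 and φ(32) = 63·32 + 5 = 2021 ≡ 5 (mod 96).
So φ(0) = φ(32) while 0 ≠ 32, so φ is not injective, hence not bijective.
Since φ is not bijective, we find the least positive k with φ(k) = φ(0): this means 63k ≡ 0 (mod 96), i.e. 96 ∣ 63k. Since gcd(63, 96) = 3, dividing through by 3 this holds exactly when 32 ∣ 21k, and as gcd(21, 32) = 1, exactly when 32 ∣ k.
The smallest positive such k is 32.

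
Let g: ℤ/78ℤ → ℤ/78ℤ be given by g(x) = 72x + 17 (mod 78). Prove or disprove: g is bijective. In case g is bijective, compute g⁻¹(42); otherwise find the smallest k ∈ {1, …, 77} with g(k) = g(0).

13

By definition, injectivity means: for all x_1, x_2 in the domain, g(x_1) = g(x_2) implies x_1 = x_2.
We have gcd(72, 78) = 6 > 1. Taking x_1 = 0 and x_2 = 13: g(0) = 17 and g(13) = 72·13 + 17 = 953 ≡ 17 (mod 78).
So g(0) = g(13) while 0 ≠ 13, therefore g is not injective, hence not bijective.
Since g is not bijective, we find the least positive k with g(k) = g(0): this means 72k ≡ 0 (mod 78), i.e. 78 ∣ 72k. Since gcd(72, 78) = 6, dividing through by 6 this holds exactly when 13 ∣ 12k, and as gcd(12, 13) = 1, exactly when 13 ∣ k.
The smallest positive such k is 13.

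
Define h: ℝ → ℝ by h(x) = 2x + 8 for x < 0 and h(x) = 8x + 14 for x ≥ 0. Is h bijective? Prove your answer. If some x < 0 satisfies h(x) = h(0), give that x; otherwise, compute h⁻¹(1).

Both pieces are strictly increasing (slopes 2 and 8), so each is injective on its own interval.
The left piece maps (−∞, 0) onto (−∞, 8); the right piece maps [0, ∞) onto [14, ∞).
The images leave a gap (8 has no preimage), so h is not surjective, hence not bijective.
Because the two images are disjoint, no x < 0 has h(x) = h(0), so we compute h⁻¹(1): 1 lies in (−∞, 8), so solve 2x + 8 = 1: x = (1 − 8)/2 = −7/2.

-7/2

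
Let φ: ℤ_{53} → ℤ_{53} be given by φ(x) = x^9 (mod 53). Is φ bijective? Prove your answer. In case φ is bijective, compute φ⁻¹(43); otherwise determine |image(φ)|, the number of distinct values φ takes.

7

Since 53 is prime, the nonzero elements of ℤ_{53} form a cyclic group of order 52.
As gcd(9, 52) = 1, raising to the 9th power is a bijection on this group: if u^9 ≡ v^9 then (uv^{−1})^9 = 1, and the only element of order dividing gcd(9, 52) = 1 is 1, so u = v.
With φ(0) = 0 this makes φ injective on all of ℤ_{53}, hence bijective (finite equal-size domain and codomain). In particular φ is bijective.
Since φ is bijective, we find the preimage of 43. The inverse of x ↦ x^9 on (ℤ_{53})^× is x ↦ x^29, because 9·29 = 261 = 5·52 + 1 ≡ 1 (mod 52) and x^{52} = 1 for x ≠ 0 (Fermat). So φ⁻¹(43) = 43^29 mod 53.
Repeated squaring mod 53: 43^1 ≡ 43, 43^2 ≡ 43² = 1849 ≡ 47, 43^4 ≡ 47² = 2209 ≡ 36, 43^8 ≡ 36² = 1296 ≡ 24, 43^16 ≡ 24² = 576 ≡ 46. Since 29 = 16 + 8 + 4 + 1, 43^29 ≡ 46·24·36·43: 46·24 = 1104 ≡ 44, then 44·36 = 1584 ≡ 47, then 47·43 = 2021 ≡ 7. So 43^29 ≡ 7 (mod 53).
Hence φ⁻¹(43) = 7.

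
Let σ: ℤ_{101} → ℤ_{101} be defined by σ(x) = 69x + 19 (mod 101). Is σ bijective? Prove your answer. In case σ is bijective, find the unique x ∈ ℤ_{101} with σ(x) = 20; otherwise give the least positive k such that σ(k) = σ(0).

Suppose σ(u) = σ(v) in ℤ_{101}. Then 69u + 19 ≡ 69v + 19 (mod 101), therefore 69(u − v) ≡ 0 (mod 101).
Since gcd(69, 101) = 1, 69 is invertible modulo 101, so u − v ≡ 0 (mod 101), i.e. u = v.
We now compute 69⁻¹ mod 101 explicitly. Euclid's algorithm: 101 = 1·69 + 32, 69 = 2·32 + 5, 32 = 6·5 + 2, 5 = 2·2 + 1; back-substituting gives 1 = 41·69 − 28·101, so 69⁻¹ ≡ 41 (mod 101).
For any y ∈ ℤ_{101}, x = 41(y − 19) mod 101 satisfies σ(x) = 69·41(y − 19) + 19 ≡ y (since 69·41 ≡ 1 mod 101). So every y has a preimage.
Thus σ is bijective.
Since σ is bijective, we compute σ⁻¹(20): solve 69x + 19 ≡ 20 (mod 101), i.e. 69x ≡ 1 (mod 101).
Multiplying by 69⁻¹ = 41 gives x ≡ 41·1 = 41 ≡ 41 (mod 101).
Check: σ(41) = 69·41 + 19 = 2848 = 28·101 + 20 ≡ 20 (mod 101).

41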